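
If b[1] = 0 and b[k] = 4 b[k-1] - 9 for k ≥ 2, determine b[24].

-211106232532989

The fixed point is -9/(1 - 4) = 3, so b[k] - 3 = 4(b[k-1] - 3).
Hence b[k] = -3·4^{k-1} + 3.
b[24] = -3·4^{23} + 3 = -3·70368744177664 + 3 = -211106232532989.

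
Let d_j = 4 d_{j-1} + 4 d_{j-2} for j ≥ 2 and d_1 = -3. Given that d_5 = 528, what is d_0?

5

Let d_0 = w.
d_2 = -12 + 4w
d_3 = -60 + 16w
d_4 = -288 + 80w
d_5 = -1392 + 384w
So -1392 + 384w = 528, giving w = 5.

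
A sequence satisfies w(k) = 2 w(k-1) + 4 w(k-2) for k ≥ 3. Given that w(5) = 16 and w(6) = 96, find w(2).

Rearranging, w(k-2) = (w(k) - 2 w(k-1)) / 4.
w(4) = (96 - 2*16) / 4 = 64/4 = 16
w(3) = (16 - 2*16) / 4 = -16/4 = -4
w(2) = (16 - 2*(-4)) / 4 = 24/4 = 6

6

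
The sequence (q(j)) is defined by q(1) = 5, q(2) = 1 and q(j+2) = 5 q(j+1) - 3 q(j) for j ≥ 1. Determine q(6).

-1016

q(3) = 5(1) - 3(5) = -10
q(4) = 5(-10) - 3(1) = -53
q(5) = 5(-53) - 3(-10) = -235
q(6) = 5(-235) - 3(-53) = -1016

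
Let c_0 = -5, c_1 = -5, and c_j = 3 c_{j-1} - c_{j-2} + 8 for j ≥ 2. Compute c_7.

c_2 = 3*(-5) - (-5) + 8 = -2
c_3 = 3*(-2) - (-5) + 8 = 7
c_4 = 3*7 - (-2) + 8 = 31
c_5 = 3*31 - 7 + 8 = 94
c_6 = 3*94 - 31 + 8 = 259
c_7 = 3*259 - 94 + 8 = 691

691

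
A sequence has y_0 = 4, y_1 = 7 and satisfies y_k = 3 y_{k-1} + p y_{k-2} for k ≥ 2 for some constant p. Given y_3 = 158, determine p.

y_2 = 21 + 4p
y_3 = 63 + 19p
So 63 + 19p = 158, giving p = 5.

5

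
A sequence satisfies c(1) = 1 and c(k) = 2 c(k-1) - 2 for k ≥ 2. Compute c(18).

The fixed point is -2/(1 - 2) = 2, so c(k) - 2 = 2(c(k-1) - 2).
Hence c(k) = -1·2^{k-1} + 2.
c(18) = -1·2^{17} + 2 = -1·131072 + 2 = -131070.

-131070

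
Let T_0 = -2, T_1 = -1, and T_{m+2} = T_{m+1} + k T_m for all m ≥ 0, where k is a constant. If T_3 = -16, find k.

5

T_2 = -1 - 2k
T_3 = -1 - 3k
So -1 - 3k = -16, giving k = 5.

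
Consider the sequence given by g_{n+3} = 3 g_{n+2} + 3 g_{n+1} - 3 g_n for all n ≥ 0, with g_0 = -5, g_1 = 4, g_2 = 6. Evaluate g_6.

g_3 = 3*6 + 3*4 - 3*(-5) = 45
g_4 = 3*45 + 3*6 - 3*4 = 141
g_5 = 3*141 + 3*45 - 3*6 = 540
g_6 = 3*540 + 3*141 - 3*45 = 1908

1908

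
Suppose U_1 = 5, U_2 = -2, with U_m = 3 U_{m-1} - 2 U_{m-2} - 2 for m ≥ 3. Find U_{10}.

-4576

U_3 = 3*(-2) - 2*5 - 2 = -18
U_4 = 3*(-18) - 2*(-2) - 2 = -52
U_5 = 3*(-52) - 2*(-18) - 2 = -122
U_6 = 3*(-122) - 2*(-52) - 2 = -264
U_7 = 3*(-264) - 2*(-122) - 2 = -550
U_8 = 3*(-550) - 2*(-264) - 2 = -1124
U_9 = 3*(-1124) - 2*(-550) - 2 = -2274
U_{10} = 3*(-2274) - 2*(-1124) - 2 = -4576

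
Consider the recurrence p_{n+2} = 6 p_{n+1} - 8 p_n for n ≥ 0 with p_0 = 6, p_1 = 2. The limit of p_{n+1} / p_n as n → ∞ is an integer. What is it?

4

The characteristic equation is r^2 - 6r + 8 = 0, which factors as (r - 4)(r - 2) = 0.
So the roots are 4 and 2. Since |4| > |2| and the coefficient of 4^n is non-zero, the ratio tends to 4.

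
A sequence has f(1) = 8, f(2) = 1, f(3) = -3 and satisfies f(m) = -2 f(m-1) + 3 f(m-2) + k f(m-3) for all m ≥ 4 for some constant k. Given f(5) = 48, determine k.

-5

f(4) = 9 + 8k
f(5) = -27 - 15k
So -27 - 15k = 48, giving k = -5.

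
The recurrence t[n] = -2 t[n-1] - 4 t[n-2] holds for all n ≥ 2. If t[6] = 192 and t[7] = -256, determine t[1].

-4

Rearranging, t[n-2] = (t[n] + 2 t[n-1]) / -4.
t[5] = (-256 + 2·192) / -4 = 128/-4 = -32
t[4] = (192 + 2·(-32)) / -4 = 128/-4 = -32
t[3] = (-32 + 2·(-32)) / -4 = -96/-4 = 24
t[2] = (-32 + 2·24) / -4 = 16/-4 = -4
t[1] = (24 + 2·(-4)) / -4 = 16/-4 = -4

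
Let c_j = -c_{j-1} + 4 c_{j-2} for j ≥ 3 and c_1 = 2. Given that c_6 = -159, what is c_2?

Let c_2 = x.
c_3 = 8 - x
c_4 = -8 + 5x
c_5 = 40 - 9x
c_6 = -72 + 29x
So -72 + 29x = -159, giving x = -3.

-3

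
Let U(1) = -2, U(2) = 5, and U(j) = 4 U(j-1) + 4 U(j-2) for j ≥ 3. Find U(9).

U(3) = 4(5) + 4(-2) = 12
U(4) = 4(12) + 4(5) = 68
U(5) = 4(68) + 4(12) = 320
U(6) = 4(320) + 4(68) = 1552
U(7) = 4(1552) + 4(320) = 7488
U(8) = 4(7488) + 4(1552) = 36160
U(9) = 4(36160) + 4(7488) = 174592

174592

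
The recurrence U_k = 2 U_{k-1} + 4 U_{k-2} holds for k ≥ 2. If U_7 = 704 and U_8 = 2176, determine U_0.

Rearranging, U_{k-2} = (U_k - 2 U_{k-1}) / 4.
U_6 = (2176 - 2*704) / 4 = 768/4 = 192
U_5 = (704 - 2*192) / 4 = 320/4 = 80
U_4 = (192 - 2*80) / 4 = 32/4 = 8
U_3 = (80 - 2*8) / 4 = 64/4 = 16
U_2 = (8 - 2*16) / 4 = -24/4 = -6
U_1 = (16 - 2*(-6)) / 4 = 28/4 = 7
U_0 = (-6 - 2*7) / 4 = -20/4 = -5

-5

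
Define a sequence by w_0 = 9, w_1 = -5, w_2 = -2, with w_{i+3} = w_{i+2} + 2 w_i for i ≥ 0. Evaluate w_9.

118

w_3 = (-2) + 2(9) = 16
w_4 = 16 + 2(-5) = 6
w_5 = 6 + 2(-2) = 2
w_6 = 2 + 2(16) = 34
w_7 = 34 + 2(6) = 46
w_8 = 46 + 2(2) = 50
w_9 = 50 + 2(34) = 118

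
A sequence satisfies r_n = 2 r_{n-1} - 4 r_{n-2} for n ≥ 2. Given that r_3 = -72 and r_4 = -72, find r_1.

9

Rearranging, r_{n-2} = (r_n - 2 r_{n-1}) / -4.
r_2 = (-72 - 2·(-72)) / -4 = 72/-4 = -18
r_1 = (-72 - 2·(-18)) / -4 = -36/-4 = 9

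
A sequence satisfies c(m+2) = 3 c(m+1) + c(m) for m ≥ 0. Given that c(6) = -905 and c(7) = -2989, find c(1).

Rearranging, c(m-2) = c(m) - 3 c(m-1).
c(5) = -2989 - 3*(-905) = -274
c(4) = -905 - 3*(-274) = -83
c(3) = -274 - 3*(-83) = -25
c(2) = -83 - 3*(-25) = -8
c(1) = -25 - 3*(-8) = -1

-1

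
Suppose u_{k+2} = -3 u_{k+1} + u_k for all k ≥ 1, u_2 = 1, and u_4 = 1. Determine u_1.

Let u_1 = v.
u_3 = -3 + v
u_4 = 10 - 3v
So 10 - 3v = 1, giving v = 3.

3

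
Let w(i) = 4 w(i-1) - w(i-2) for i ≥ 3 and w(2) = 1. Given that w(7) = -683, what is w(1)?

7

Let w(1) = z.
w(3) = 4 - z
w(4) = 15 - 4z
w(5) = 56 - 15z
w(6) = 209 - 56z
w(7) = 780 - 209z
So 780 - 209z = -683, giving z = 7.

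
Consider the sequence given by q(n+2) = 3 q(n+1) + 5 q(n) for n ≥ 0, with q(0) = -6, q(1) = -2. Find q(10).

-2853006

q(2) = 3*(-2) + 5*(-6) = -36
q(3) = 3*(-36) + 5*(-2) = -118
q(4) = 3*(-118) + 5*(-36) = -534
q(5) = 3*(-534) + 5*(-118) = -2192
q(6) = 3*(-2192) + 5*(-534) = -9246
q(7) = 3*(-9246) + 5*(-2192) = -38698
q(8) = 3*(-38698) + 5*(-9246) = -162324
q(9) = 3*(-162324) + 5*(-38698) = -680462
q(10) = 3*(-680462) + 5*(-162324) = -2853006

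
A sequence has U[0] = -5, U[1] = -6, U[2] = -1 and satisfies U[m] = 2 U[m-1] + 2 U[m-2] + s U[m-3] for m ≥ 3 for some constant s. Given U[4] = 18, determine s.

U[3] = -14 - 5s
U[4] = -30 - 16s
So -30 - 16s = 18, giving s = -3.

-3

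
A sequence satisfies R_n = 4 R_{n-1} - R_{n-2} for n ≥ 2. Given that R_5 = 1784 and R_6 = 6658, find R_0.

-2

Rearranging, R_{n-2} = -(R_n - 4 R_{n-1}).
R_4 = -(6658 - 4(1784)) = 478
R_3 = -(1784 - 4(478)) = 128
R_2 = -(478 - 4(128)) = 34
R_1 = -(128 - 4(34)) = 8
R_0 = -(34 - 4(8)) = -2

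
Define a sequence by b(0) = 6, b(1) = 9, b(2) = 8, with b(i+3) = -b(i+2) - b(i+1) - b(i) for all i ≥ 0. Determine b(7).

b(3) = -8 - 9 - 6 = -23
b(4) = -(-23) - 8 - 9 = 6
b(5) = -6 - (-23) - 8 = 9
b(6) = -9 - 6 - (-23) = 8
b(7) = -8 - 9 - 6 = -23

-23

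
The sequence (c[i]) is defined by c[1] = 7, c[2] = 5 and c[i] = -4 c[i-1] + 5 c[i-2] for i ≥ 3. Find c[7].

5215

c[3] = -4·5 + 5·7 = 15
c[4] = -4·15 + 5·5 = -35
c[5] = -4·(-35) + 5·15 = 215
c[6] = -4·215 + 5·(-35) = -1035
c[7] = -4·(-1035) + 5·215 = 5215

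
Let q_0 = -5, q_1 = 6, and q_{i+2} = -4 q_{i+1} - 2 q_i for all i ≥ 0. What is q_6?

q_2 = -4·6 - 2·(-5) = -14
q_3 = -4·(-14) - 2·6 = 44
q_4 = -4·44 - 2·(-14) = -148
q_5 = -4·(-148) - 2·44 = 504
q_6 = -4·504 - 2·(-148) = -1720

-1720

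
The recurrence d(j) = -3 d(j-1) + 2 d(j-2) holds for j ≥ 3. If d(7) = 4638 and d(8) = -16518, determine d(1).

Rearranging, d(j-2) = (d(j) + 3 d(j-1)) / 2.
d(6) = (-16518 + 3(4638)) / 2 = -2604/2 = -1302
d(5) = (4638 + 3(-1302)) / 2 = 732/2 = 366
d(4) = (-1302 + 3(366)) / 2 = -204/2 = -102
d(3) = (366 + 3(-102)) / 2 = 60/2 = 30
d(2) = (-102 + 3(30)) / 2 = -12/2 = -6
d(1) = (30 + 3(-6)) / 2 = 12/2 = 6

6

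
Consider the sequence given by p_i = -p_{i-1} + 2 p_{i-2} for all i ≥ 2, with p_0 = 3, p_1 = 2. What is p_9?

-168

p_2 = -2 + 2·3 = 4
p_3 = -4 + 2·2 = 0
p_4 = -0 + 2·4 = 8
p_5 = -8 + 2·0 = -8
p_6 = -(-8) + 2·8 = 24
p_7 = -24 + 2·(-8) = -40
p_8 = -(-40) + 2·24 = 88
p_9 = -88 + 2·(-40) = -168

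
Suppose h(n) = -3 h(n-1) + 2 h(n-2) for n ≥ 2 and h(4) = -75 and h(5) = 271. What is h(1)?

7

Rearranging, h(n-2) = (h(n) + 3 h(n-1)) / 2.
h(3) = (271 + 3·(-75)) / 2 = 46/2 = 23
h(2) = (-75 + 3·23) / 2 = -6/2 = -3
h(1) = (23 + 3·(-3)) / 2 = 14/2 = 7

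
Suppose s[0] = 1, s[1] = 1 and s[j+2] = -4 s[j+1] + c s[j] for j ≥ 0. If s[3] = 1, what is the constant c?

s[2] = -4 + c
s[3] = 16 - 3c
So 16 - 3c = 1, giving c = 5.

5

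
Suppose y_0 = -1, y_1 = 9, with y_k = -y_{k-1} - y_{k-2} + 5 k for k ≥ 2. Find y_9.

14

y_2 = -9 - (-1) + 10 = 2
y_3 = -2 - 9 + 15 = 4
y_4 = -4 - 2 + 20 = 14
y_5 = -14 - 4 + 25 = 7
y_6 = -7 - 14 + 30 = 9
y_7 = -9 - 7 + 35 = 19
y_8 = -19 - 9 + 40 = 12
y_9 = -12 - 19 + 45 = 14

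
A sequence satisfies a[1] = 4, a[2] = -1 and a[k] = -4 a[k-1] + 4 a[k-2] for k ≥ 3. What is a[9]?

a[3] = -4(-1) + 4(4) = 20
a[4] = -4(20) + 4(-1) = -84
a[5] = -4(-84) + 4(20) = 416
a[6] = -4(416) + 4(-84) = -2000
a[7] = -4(-2000) + 4(416) = 9664
a[8] = -4(9664) + 4(-2000) = -46656
a[9] = -4(-46656) + 4(9664) = 225280

225280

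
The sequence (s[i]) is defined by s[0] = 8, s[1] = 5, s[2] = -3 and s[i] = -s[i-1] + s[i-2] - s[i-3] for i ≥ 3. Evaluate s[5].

11

s[3] = -(-3) + 5 - 8 = 0
s[4] = -0 + (-3) - 5 = -8
s[5] = -(-8) + 0 - (-3) = 11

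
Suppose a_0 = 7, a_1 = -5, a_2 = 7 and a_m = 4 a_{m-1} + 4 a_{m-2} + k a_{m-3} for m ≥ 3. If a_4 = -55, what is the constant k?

-5

a_3 = 8 + 7k
a_4 = 60 + 23k
So 60 + 23k = -55, giving k = -5.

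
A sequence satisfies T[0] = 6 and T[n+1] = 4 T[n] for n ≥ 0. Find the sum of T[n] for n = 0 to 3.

T[1] = 4·6 = 24
T[2] = 4·24 = 96
T[3] = 4·96 = 384
Sum = 6 + 24 + 96 + 384 = 510

510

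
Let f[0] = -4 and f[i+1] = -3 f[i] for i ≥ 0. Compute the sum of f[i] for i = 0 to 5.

728

f[1] = -3(-4) = 12
f[2] = -3(12) = -36
f[3] = -3(-36) = 108
f[4] = -3(108) = -324
f[5] = -3(-324) = 972
Sum = (-4) + 12 + (-36) + 108 + (-324) + 972 = 728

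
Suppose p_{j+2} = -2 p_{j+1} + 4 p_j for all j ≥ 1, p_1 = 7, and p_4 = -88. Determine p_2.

-4

Let p_2 = z.
p_3 = 28 - 2z
p_4 = -56 + 8z
So -56 + 8z = -88, giving z = -4.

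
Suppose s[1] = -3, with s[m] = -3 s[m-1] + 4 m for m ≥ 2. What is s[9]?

-31155

s[2] = -3·(-3) + 8 = 17
s[3] = -3·17 + 12 = -39
s[4] = -3·(-39) + 16 = 133
s[5] = -3·133 + 20 = -379
s[6] = -3·(-379) + 24 = 1161
s[7] = -3·1161 + 28 = -3455
s[8] = -3·(-3455) + 32 = 10397
s[9] = -3·10397 + 36 = -31155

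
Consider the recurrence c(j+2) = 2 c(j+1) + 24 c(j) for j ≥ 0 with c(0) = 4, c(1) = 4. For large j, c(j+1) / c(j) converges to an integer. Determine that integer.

The characteristic equation is r^2 - 2r - 24 = 0, which factors as (r - 6)(r + 4) = 0.
So the roots are 6 and -4. Since |6| > |-4| and the coefficient of 6^j is non-zero, the ratio tends to 6.

6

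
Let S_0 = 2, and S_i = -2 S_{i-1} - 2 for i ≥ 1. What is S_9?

-1366

S_1 = -2(2) - 2 = -6
S_2 = -2(-6) - 2 = 10
S_3 = -2(10) - 2 = -22
S_4 = -2(-22) - 2 = 42
S_5 = -2(42) - 2 = -86
S_6 = -2(-86) - 2 = 170
S_7 = -2(170) - 2 = -342
S_8 = -2(-342) - 2 = 682
S_9 = -2(682) - 2 = -1366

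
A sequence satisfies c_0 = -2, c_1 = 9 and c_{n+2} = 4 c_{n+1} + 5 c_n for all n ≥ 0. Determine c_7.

c_2 = 4(9) + 5(-2) = 26
c_3 = 4(26) + 5(9) = 149
c_4 = 4(149) + 5(26) = 726
c_5 = 4(726) + 5(149) = 3649
c_6 = 4(3649) + 5(726) = 18226
c_7 = 4(18226) + 5(3649) = 91149

91149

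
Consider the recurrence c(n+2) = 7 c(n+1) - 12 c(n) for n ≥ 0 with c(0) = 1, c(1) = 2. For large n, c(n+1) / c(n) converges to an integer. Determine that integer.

4

The characteristic equation is r^2 - 7r + 12 = 0, which factors as (r - 4)(r - 3) = 0.
So the roots are 4 and 3. Since |4| > |3| and the coefficient of 4^n is non-zero, the ratio tends to 4.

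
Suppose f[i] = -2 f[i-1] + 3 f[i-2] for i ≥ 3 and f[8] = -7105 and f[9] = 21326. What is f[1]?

6

Rearranging, f[i-2] = (f[i] + 2 f[i-1]) / 3.
f[7] = (21326 + 2(-7105)) / 3 = 7116/3 = 2372
f[6] = (-7105 + 2(2372)) / 3 = -2361/3 = -787
f[5] = (2372 + 2(-787)) / 3 = 798/3 = 266
f[4] = (-787 + 2(266)) / 3 = -255/3 = -85
f[3] = (266 + 2(-85)) / 3 = 96/3 = 32
f[2] = (-85 + 2(32)) / 3 = -21/3 = -7
f[1] = (32 + 2(-7)) / 3 = 18/3 = 6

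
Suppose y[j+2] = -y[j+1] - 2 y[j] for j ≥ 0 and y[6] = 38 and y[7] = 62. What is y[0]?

Rearranging, y[j-2] = (y[j] + y[j-1]) / -2.
y[5] = (62 + 38) / -2 = 100/-2 = -50
y[4] = (38 + (-50)) / -2 = -12/-2 = 6
y[3] = (-50 + 6) / -2 = -44/-2 = 22
y[2] = (6 + 22) / -2 = 28/-2 = -14
y[1] = (22 + (-14)) / -2 = 8/-2 = -4
y[0] = (-14 + (-4)) / -2 = -18/-2 = 9

9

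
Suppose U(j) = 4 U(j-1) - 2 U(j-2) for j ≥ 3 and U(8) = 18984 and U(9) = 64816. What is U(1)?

Rearranging, U(j-2) = (U(j) - 4 U(j-1)) / -2.
U(7) = (64816 - 4·18984) / -2 = -11120/-2 = 5560
U(6) = (18984 - 4·5560) / -2 = -3256/-2 = 1628
U(5) = (5560 - 4·1628) / -2 = -952/-2 = 476
U(4) = (1628 - 4·476) / -2 = -276/-2 = 138
U(3) = (476 - 4·138) / -2 = -76/-2 = 38
U(2) = (138 - 4·38) / -2 = -14/-2 = 7
U(1) = (38 - 4·7) / -2 = 10/-2 = -5

-5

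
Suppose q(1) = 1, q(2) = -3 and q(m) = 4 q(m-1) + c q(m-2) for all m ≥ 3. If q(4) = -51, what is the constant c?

-3

q(3) = -12 + c
q(4) = -48 + c
So -48 + c = -51, giving c = -3.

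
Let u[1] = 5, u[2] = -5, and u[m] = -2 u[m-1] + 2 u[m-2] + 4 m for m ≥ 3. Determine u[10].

-28336

u[3] = -2*(-5) + 2*5 + 12 = 32
u[4] = -2*32 + 2*(-5) + 16 = -58
u[5] = -2*(-58) + 2*32 + 20 = 200
u[6] = -2*200 + 2*(-58) + 24 = -492
u[7] = -2*(-492) + 2*200 + 28 = 1412
u[8] = -2*1412 + 2*(-492) + 32 = -3776
u[9] = -2*(-3776) + 2*1412 + 36 = 10412
u[10] = -2*10412 + 2*(-3776) + 40 = -28336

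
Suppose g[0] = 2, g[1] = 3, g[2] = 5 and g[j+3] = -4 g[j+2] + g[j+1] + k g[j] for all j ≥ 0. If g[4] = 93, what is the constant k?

g[3] = -17 + 2k
g[4] = 73 - 5k
So 73 - 5k = 93, giving k = -4.

-4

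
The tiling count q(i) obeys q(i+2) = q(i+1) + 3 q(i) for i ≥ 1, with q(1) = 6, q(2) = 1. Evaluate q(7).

q(3) = 1 + 3*6 = 19
q(4) = 19 + 3*1 = 22
q(5) = 22 + 3*19 = 79
q(6) = 79 + 3*22 = 145
q(7) = 145 + 3*79 = 382

382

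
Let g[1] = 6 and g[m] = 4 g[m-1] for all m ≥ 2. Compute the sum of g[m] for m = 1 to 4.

510

g[2] = 4(6) = 24
g[3] = 4(24) = 96
g[4] = 4(96) = 384
Sum = 6 + 24 + 96 + 384 = 510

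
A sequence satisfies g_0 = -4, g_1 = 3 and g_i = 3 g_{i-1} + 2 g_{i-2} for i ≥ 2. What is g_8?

4733

g_2 = 3(3) + 2(-4) = 1
g_3 = 3(1) + 2(3) = 9
g_4 = 3(9) + 2(1) = 29
g_5 = 3(29) + 2(9) = 105
g_6 = 3(105) + 2(29) = 373
g_7 = 3(373) + 2(105) = 1329
g_8 = 3(1329) + 2(373) = 4733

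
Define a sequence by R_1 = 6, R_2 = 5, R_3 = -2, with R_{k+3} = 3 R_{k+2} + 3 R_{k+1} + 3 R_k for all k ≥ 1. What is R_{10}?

85293

R_4 = 3*(-2) + 3*5 + 3*6 = 27
R_5 = 3*27 + 3*(-2) + 3*5 = 90
R_6 = 3*90 + 3*27 + 3*(-2) = 345
R_7 = 3*345 + 3*90 + 3*27 = 1386
R_8 = 3*1386 + 3*345 + 3*90 = 5463
R_9 = 3*5463 + 3*1386 + 3*345 = 21582
R_{10} = 3*21582 + 3*5463 + 3*1386 = 85293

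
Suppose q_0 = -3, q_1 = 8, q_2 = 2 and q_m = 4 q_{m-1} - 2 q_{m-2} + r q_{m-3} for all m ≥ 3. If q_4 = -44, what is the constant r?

q_3 = -8 - 3r
q_4 = -36 - 4r
So -36 - 4r = -44, giving r = 2.

2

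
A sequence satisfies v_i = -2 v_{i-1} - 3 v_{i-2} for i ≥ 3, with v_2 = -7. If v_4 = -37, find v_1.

Let v_1 = y.
v_3 = 14 - 3y
v_4 = -7 + 6y
So -7 + 6y = -37, giving y = -5.

-5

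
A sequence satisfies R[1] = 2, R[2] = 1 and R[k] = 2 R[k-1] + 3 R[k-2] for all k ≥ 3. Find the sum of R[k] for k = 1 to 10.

R[3] = 2*1 + 3*2 = 8
R[4] = 2*8 + 3*1 = 19
R[5] = 2*19 + 3*8 = 62
R[6] = 2*62 + 3*19 = 181
R[7] = 2*181 + 3*62 = 548
R[8] = 2*548 + 3*181 = 1639
R[9] = 2*1639 + 3*548 = 4922
R[10] = 2*4922 + 3*1639 = 14761
Sum = 2 + 1 + 8 + 19 + 62 + 181 + 548 + 1639 + 4922 + 14761 = 22143

22143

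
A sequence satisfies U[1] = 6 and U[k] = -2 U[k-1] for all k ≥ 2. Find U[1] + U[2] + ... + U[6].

-126

U[2] = -2·6 = -12
U[3] = -2·(-12) = 24
U[4] = -2·24 = -48
U[5] = -2·(-48) = 96
U[6] = -2·96 = -192
Sum = 6 + (-12) + 24 + (-48) + 96 + (-192) = -126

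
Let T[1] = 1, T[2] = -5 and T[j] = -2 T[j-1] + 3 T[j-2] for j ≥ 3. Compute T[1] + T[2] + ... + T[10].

T[3] = -2*(-5) + 3*1 = 13
T[4] = -2*13 + 3*(-5) = -41
T[5] = -2*(-41) + 3*13 = 121
T[6] = -2*121 + 3*(-41) = -365
T[7] = -2*(-365) + 3*121 = 1093
T[8] = -2*1093 + 3*(-365) = -3281
T[9] = -2*(-3281) + 3*1093 = 9841
T[10] = -2*9841 + 3*(-3281) = -29525
Sum = 1 + (-5) + 13 + (-41) + 121 + (-365) + 1093 + (-3281) + 9841 + (-29525) = -22148

-22148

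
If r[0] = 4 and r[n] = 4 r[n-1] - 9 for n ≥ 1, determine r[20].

1099511627779

The fixed point is -9/(1 - 4) = 3, so r[n] - 3 = 4(r[n-1] - 3).
Hence r[n] = 1·4^n + 3.
r[20] = 1·4^{20} + 3 = 1·1099511627776 + 3 = 1099511627779.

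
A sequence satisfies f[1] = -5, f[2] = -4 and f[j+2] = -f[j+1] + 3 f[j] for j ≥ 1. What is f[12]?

f[3] = -(-4) + 3·(-5) = -11
f[4] = -(-11) + 3·(-4) = -1
f[5] = -(-1) + 3·(-11) = -32
f[6] = -(-32) + 3·(-1) = 29
f[7] = -29 + 3·(-32) = -125
f[8] = -(-125) + 3·29 = 212
f[9] = -212 + 3·(-125) = -587
f[10] = -(-587) + 3·212 = 1223
f[11] = -1223 + 3·(-587) = -2984
f[12] = -(-2984) + 3·1223 = 6653

6653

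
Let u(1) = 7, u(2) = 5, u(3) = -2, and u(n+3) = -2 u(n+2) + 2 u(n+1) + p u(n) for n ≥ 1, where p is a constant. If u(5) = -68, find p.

4

u(4) = 14 + 7p
u(5) = -32 - 9p
So -32 - 9p = -68, giving p = 4.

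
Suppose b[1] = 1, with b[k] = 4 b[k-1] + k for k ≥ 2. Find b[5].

b[2] = 4*1 + 2 = 6
b[3] = 4*6 + 3 = 27
b[4] = 4*27 + 4 = 112
b[5] = 4*112 + 5 = 453

453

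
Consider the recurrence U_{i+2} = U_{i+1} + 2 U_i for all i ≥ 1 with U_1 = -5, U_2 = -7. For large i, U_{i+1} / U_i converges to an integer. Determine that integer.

2

The characteristic equation is r^2 - r - 2 = 0, which factors as (r - 2)(r + 1) = 0.
So the roots are 2 and -1. Since |2| > |-1| and the coefficient of 2^i is non-zero, the ratio tends to 2.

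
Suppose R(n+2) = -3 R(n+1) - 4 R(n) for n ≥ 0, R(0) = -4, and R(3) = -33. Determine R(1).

Let R(1) = v.
R(2) = 16 - 3v
R(3) = -48 + 5v
So -48 + 5v = -33, giving v = 3.

3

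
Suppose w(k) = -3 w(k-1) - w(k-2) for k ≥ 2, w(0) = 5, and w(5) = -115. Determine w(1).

Let w(1) = y.
w(2) = -5 - 3y
w(3) = 15 + 8y
w(4) = -40 - 21y
w(5) = 105 + 55y
So 105 + 55y = -115, giving y = -4.

-4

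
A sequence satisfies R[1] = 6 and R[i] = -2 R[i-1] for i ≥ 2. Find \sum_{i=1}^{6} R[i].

R[2] = -2·6 = -12
R[3] = -2·(-12) = 24
R[4] = -2·24 = -48
R[5] = -2·(-48) = 96
R[6] = -2·96 = -192
Sum = 6 + (-12) + 24 + (-48) + 96 + (-192) = -126

-126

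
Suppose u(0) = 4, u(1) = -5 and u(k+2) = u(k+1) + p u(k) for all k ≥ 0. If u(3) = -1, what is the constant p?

u(2) = -5 + 4p
u(3) = -5 - p
So -5 - p = -1, giving p = -4.

-4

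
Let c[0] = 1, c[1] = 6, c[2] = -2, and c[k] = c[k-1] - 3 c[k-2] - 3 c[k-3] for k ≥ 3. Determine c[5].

c[3] = (-2) - 3(6) - 3(1) = -23
c[4] = (-23) - 3(-2) - 3(6) = -35
c[5] = (-35) - 3(-23) - 3(-2) = 40

40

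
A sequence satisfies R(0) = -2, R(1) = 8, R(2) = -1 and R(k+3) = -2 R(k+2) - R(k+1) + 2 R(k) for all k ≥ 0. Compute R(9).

R(3) = -2*(-1) - 8 + 2*(-2) = -10
R(4) = -2*(-10) - (-1) + 2*8 = 37
R(5) = -2*37 - (-10) + 2*(-1) = -66
R(6) = -2*(-66) - 37 + 2*(-10) = 75
R(7) = -2*75 - (-66) + 2*37 = -10
R(8) = -2*(-10) - 75 + 2*(-66) = -187
R(9) = -2*(-187) - (-10) + 2*75 = 534

534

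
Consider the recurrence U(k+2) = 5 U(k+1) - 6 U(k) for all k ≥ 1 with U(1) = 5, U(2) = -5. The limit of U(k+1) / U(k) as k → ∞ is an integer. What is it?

3

The characteristic equation is r^2 - 5r + 6 = 0, which factors as (r - 3)(r - 2) = 0.
So the roots are 3 and 2. Since |3| > |2| and the coefficient of 3^k is non-zero, the ratio tends to 3.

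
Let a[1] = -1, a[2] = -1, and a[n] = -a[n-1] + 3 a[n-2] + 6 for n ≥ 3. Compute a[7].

a[3] = -(-1) + 3*(-1) + 6 = 4
a[4] = -4 + 3*(-1) + 6 = -1
a[5] = -(-1) + 3*4 + 6 = 19
a[6] = -19 + 3*(-1) + 6 = -16
a[7] = -(-16) + 3*19 + 6 = 79

79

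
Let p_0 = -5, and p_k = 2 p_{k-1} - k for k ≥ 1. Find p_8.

-1782

p_1 = 2(-5) - 1 = -11
p_2 = 2(-11) - 2 = -24
p_3 = 2(-24) - 3 = -51
p_4 = 2(-51) - 4 = -106
p_5 = 2(-106) - 5 = -217
p_6 = 2(-217) - 6 = -440
p_7 = 2(-440) - 7 = -887
p_8 = 2(-887) - 8 = -1782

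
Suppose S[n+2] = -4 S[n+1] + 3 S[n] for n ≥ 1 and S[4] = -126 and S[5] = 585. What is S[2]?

Rearranging, S[n-2] = (S[n] + 4 S[n-1]) / 3.
S[3] = (585 + 4(-126)) / 3 = 81/3 = 27
S[2] = (-126 + 4(27)) / 3 = -18/3 = -6

-6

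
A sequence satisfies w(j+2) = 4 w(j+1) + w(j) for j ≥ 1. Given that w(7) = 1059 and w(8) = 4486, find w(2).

Rearranging, w(j-2) = w(j) - 4 w(j-1).
w(6) = 4486 - 4(1059) = 250
w(5) = 1059 - 4(250) = 59
w(4) = 250 - 4(59) = 14
w(3) = 59 - 4(14) = 3
w(2) = 14 - 4(3) = 2

2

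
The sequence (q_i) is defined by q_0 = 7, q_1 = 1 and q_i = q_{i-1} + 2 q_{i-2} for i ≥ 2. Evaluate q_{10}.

q_2 = 1 + 2·7 = 15
q_3 = 15 + 2·1 = 17
q_4 = 17 + 2·15 = 47
q_5 = 47 + 2·17 = 81
q_6 = 81 + 2·47 = 175
q_7 = 175 + 2·81 = 337
q_8 = 337 + 2·175 = 687
q_9 = 687 + 2·337 = 1361
q_{10} = 1361 + 2·687 = 2735

2735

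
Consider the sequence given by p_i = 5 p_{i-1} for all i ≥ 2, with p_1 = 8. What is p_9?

3125000

p_2 = 5(8) = 40
p_3 = 5(40) = 200
p_4 = 5(200) = 1000
p_5 = 5(1000) = 5000
p_6 = 5(5000) = 25000
p_7 = 5(25000) = 125000
p_8 = 5(125000) = 625000
p_9 = 5(625000) = 3125000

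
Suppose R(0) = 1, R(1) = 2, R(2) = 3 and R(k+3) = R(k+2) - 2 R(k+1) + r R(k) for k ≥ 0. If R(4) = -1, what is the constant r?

2

R(3) = -1 + r
R(4) = -7 + 3r
So -7 + 3r = -1, giving r = 2.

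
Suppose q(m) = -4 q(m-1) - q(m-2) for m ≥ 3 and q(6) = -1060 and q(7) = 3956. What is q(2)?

Rearranging, q(m-2) = -(q(m) + 4 q(m-1)).
q(5) = -(3956 + 4(-1060)) = 284
q(4) = -(-1060 + 4(284)) = -76
q(3) = -(284 + 4(-76)) = 20
q(2) = -(-76 + 4(20)) = -4

-4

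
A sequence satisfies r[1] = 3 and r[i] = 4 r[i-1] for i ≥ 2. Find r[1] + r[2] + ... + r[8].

65535

r[2] = 4*3 = 12
r[3] = 4*12 = 48
r[4] = 4*48 = 192
r[5] = 4*192 = 768
r[6] = 4*768 = 3072
r[7] = 4*3072 = 12288
r[8] = 4*12288 = 49152
Sum = 3 + 12 + 48 + 192 + 768 + 3072 + 12288 + 49152 = 65535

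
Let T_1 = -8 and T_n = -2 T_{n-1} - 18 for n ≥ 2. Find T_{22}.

4194298

The fixed point is -18/(1 + 2) = -6, so T_n + 6 = -2(T_{n-1} + 6).
Hence T_n = -2·(-2)^{n-1} - 6.
T_{22} = -2·(-2)^{21} - 6 = -2·-2097152 - 6 = 4194298.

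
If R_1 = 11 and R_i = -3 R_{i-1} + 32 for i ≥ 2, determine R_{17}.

The fixed point is 32/(1 + 3) = 8, so R_i - 8 = -3(R_{i-1} - 8).
Hence R_i = 3·(-3)^{i-1} + 8.
R_{17} = 3·(-3)^{16} + 8 = 3·43046721 + 8 = 129140171.

129140171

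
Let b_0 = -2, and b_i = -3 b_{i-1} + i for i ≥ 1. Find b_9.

43059

b_1 = -3(-2) + 1 = 7
b_2 = -3(7) + 2 = -19
b_3 = -3(-19) + 3 = 60
b_4 = -3(60) + 4 = -176
b_5 = -3(-176) + 5 = 533
b_6 = -3(533) + 6 = -1593
b_7 = -3(-1593) + 7 = 4786
b_8 = -3(4786) + 8 = -14350
b_9 = -3(-14350) + 9 = 43059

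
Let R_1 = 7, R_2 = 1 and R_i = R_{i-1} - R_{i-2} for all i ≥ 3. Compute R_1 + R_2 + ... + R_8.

8

R_3 = 1 - 7 = -6
R_4 = (-6) - 1 = -7
R_5 = (-7) - (-6) = -1
R_6 = (-1) - (-7) = 6
R_7 = 6 - (-1) = 7
R_8 = 7 - 6 = 1
Sum = 7 + 1 + (-6) + (-7) + (-1) + 6 + 7 + 1 = 8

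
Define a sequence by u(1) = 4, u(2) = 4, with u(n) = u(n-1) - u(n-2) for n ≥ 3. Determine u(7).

4

u(3) = 4 - 4 = 0
u(4) = 0 - 4 = -4
u(5) = (-4) - 0 = -4
u(6) = (-4) - (-4) = 0
u(7) = 0 - (-4) = 4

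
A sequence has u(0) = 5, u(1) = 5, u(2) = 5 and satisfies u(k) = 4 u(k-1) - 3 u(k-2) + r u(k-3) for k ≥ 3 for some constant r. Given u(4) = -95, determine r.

-4

u(3) = 5 + 5r
u(4) = 5 + 25r
So 5 + 25r = -95, giving r = -4.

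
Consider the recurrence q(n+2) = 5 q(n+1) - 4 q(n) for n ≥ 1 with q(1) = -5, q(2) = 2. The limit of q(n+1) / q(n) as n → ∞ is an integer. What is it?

4

The characteristic equation is r^2 - 5r + 4 = 0, which factors as (r - 4)(r - 1) = 0.
So the roots are 4 and 1. Since |4| > |1| and the coefficient of 4^n is non-zero, the ratio tends to 4.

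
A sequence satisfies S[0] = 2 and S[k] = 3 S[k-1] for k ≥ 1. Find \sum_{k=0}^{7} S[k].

6560

S[1] = 3·2 = 6
S[2] = 3·6 = 18
S[3] = 3·18 = 54
S[4] = 3·54 = 162
S[5] = 3·162 = 486
S[6] = 3·486 = 1458
S[7] = 3·1458 = 4374
Sum = 2 + 6 + 18 + 54 + 162 + 486 + 1458 + 4374 = 6560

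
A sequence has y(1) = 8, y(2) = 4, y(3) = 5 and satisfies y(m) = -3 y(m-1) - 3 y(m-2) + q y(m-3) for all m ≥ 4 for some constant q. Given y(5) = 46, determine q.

1

y(4) = -27 + 8q
y(5) = 66 - 20q
So 66 - 20q = 46, giving q = 1.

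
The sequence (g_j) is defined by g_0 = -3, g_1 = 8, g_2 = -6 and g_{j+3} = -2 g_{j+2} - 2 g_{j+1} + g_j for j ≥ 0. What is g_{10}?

-326

g_3 = -2(-6) - 2(8) + (-3) = -7
g_4 = -2(-7) - 2(-6) + 8 = 34
g_5 = -2(34) - 2(-7) + (-6) = -60
g_6 = -2(-60) - 2(34) + (-7) = 45
g_7 = -2(45) - 2(-60) + 34 = 64
g_8 = -2(64) - 2(45) + (-60) = -278
g_9 = -2(-278) - 2(64) + 45 = 473
g_{10} = -2(473) - 2(-278) + 64 = -326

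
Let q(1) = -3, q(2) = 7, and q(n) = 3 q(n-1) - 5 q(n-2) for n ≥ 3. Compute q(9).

-36

q(3) = 3*7 - 5*(-3) = 36
q(4) = 3*36 - 5*7 = 73
q(5) = 3*73 - 5*36 = 39
q(6) = 3*39 - 5*73 = -248
q(7) = 3*(-248) - 5*39 = -939
q(8) = 3*(-939) - 5*(-248) = -1577
q(9) = 3*(-1577) - 5*(-939) = -36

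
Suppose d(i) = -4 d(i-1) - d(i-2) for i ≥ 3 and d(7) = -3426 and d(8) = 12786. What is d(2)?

Rearranging, d(i-2) = -(d(i) + 4 d(i-1)).
d(6) = -(12786 + 4*(-3426)) = 918
d(5) = -(-3426 + 4*918) = -246
d(4) = -(918 + 4*(-246)) = 66
d(3) = -(-246 + 4*66) = -18
d(2) = -(66 + 4*(-18)) = 6

6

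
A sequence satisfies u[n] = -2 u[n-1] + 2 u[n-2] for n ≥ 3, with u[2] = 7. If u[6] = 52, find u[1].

Let u[1] = y.
u[3] = -14 + 2y
u[4] = 42 - 4y
u[5] = -112 + 12y
u[6] = 308 - 32y
So 308 - 32y = 52, giving y = 8.

8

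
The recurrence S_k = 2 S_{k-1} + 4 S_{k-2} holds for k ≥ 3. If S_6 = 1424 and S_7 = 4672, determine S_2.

Rearranging, S_{k-2} = (S_k - 2 S_{k-1}) / 4.
S_5 = (4672 - 2(1424)) / 4 = 1824/4 = 456
S_4 = (1424 - 2(456)) / 4 = 512/4 = 128
S_3 = (456 - 2(128)) / 4 = 200/4 = 50
S_2 = (128 - 2(50)) / 4 = 28/4 = 7

7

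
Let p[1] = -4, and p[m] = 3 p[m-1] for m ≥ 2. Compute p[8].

p[2] = 3*(-4) = -12
p[3] = 3*(-12) = -36
p[4] = 3*(-36) = -108
p[5] = 3*(-108) = -324
p[6] = 3*(-324) = -972
p[7] = 3*(-972) = -2916
p[8] = 3*(-2916) = -8748

-8748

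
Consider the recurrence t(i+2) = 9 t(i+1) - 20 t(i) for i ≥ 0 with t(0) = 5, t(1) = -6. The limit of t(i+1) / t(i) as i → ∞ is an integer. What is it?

The characteristic equation is r^2 - 9r + 20 = 0, which factors as (r - 5)(r - 4) = 0.
So the roots are 5 and 4. Since |5| > |4| and the coefficient of 5^i is non-zero, the ratio tends to 5.

5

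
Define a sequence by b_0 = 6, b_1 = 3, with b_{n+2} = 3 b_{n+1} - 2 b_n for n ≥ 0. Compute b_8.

-759

b_2 = 3(3) - 2(6) = -3
b_3 = 3(-3) - 2(3) = -15
b_4 = 3(-15) - 2(-3) = -39
b_5 = 3(-39) - 2(-15) = -87
b_6 = 3(-87) - 2(-39) = -183
b_7 = 3(-183) - 2(-87) = -375
b_8 = 3(-375) - 2(-183) = -759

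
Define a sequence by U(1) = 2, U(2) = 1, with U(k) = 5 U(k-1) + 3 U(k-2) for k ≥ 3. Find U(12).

51800893

U(3) = 5(1) + 3(2) = 11
U(4) = 5(11) + 3(1) = 58
U(5) = 5(58) + 3(11) = 323
U(6) = 5(323) + 3(58) = 1789
U(7) = 5(1789) + 3(323) = 9914
U(8) = 5(9914) + 3(1789) = 54937
U(9) = 5(54937) + 3(9914) = 304427
U(10) = 5(304427) + 3(54937) = 1686946
U(11) = 5(1686946) + 3(304427) = 9348011
U(12) = 5(9348011) + 3(1686946) = 51800893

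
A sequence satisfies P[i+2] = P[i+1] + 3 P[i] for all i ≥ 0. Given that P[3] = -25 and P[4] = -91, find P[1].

Rearranging, P[i-2] = (P[i] - P[i-1]) / 3.
P[2] = (-91 - (-25)) / 3 = -66/3 = -22
P[1] = (-25 - (-22)) / 3 = -3/3 = -1

-1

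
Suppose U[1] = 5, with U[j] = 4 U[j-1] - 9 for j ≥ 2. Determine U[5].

U[2] = 4*5 - 9 = 11
U[3] = 4*11 - 9 = 35
U[4] = 4*35 - 9 = 131
U[5] = 4*131 - 9 = 515

515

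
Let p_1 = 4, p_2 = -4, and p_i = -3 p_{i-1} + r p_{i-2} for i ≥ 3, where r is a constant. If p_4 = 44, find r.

p_3 = 12 + 4r
p_4 = -36 - 16r
So -36 - 16r = 44, giving r = -5.

-5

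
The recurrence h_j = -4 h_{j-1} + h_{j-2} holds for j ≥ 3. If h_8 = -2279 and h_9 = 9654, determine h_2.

1

Rearranging, h_{j-2} = h_j + 4 h_{j-1}.
h_7 = 9654 + 4(-2279) = 538
h_6 = -2279 + 4(538) = -127
h_5 = 538 + 4(-127) = 30
h_4 = -127 + 4(30) = -7
h_3 = 30 + 4(-7) = 2
h_2 = -7 + 4(2) = 1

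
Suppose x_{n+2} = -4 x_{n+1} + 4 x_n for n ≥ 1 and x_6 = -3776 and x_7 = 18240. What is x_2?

-4

Rearranging, x_{n-2} = (x_n + 4 x_{n-1}) / 4.
x_5 = (18240 + 4*(-3776)) / 4 = 3136/4 = 784
x_4 = (-3776 + 4*784) / 4 = -640/4 = -160
x_3 = (784 + 4*(-160)) / 4 = 144/4 = 36
x_2 = (-160 + 4*36) / 4 = -16/4 = -4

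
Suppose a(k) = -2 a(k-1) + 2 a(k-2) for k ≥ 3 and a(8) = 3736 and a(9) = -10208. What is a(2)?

7

Rearranging, a(k-2) = (a(k) + 2 a(k-1)) / 2.
a(7) = (-10208 + 2*3736) / 2 = -2736/2 = -1368
a(6) = (3736 + 2*(-1368)) / 2 = 1000/2 = 500
a(5) = (-1368 + 2*500) / 2 = -368/2 = -184
a(4) = (500 + 2*(-184)) / 2 = 132/2 = 66
a(3) = (-184 + 2*66) / 2 = -52/2 = -26
a(2) = (66 + 2*(-26)) / 2 = 14/2 = 7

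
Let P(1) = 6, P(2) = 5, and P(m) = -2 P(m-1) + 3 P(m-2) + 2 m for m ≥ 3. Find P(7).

454

P(3) = -2*5 + 3*6 + 6 = 14
P(4) = -2*14 + 3*5 + 8 = -5
P(5) = -2*(-5) + 3*14 + 10 = 62
P(6) = -2*62 + 3*(-5) + 12 = -127
P(7) = -2*(-127) + 3*62 + 14 = 454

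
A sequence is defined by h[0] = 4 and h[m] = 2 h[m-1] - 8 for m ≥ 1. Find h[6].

-248

h[1] = 2(4) - 8 = 0
h[2] = 2(0) - 8 = -8
h[3] = 2(-8) - 8 = -24
h[4] = 2(-24) - 8 = -56
h[5] = 2(-56) - 8 = -120
h[6] = 2(-120) - 8 = -248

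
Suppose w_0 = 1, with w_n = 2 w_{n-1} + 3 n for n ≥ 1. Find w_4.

94

w_1 = 2*1 + 3 = 5
w_2 = 2*5 + 6 = 16
w_3 = 2*16 + 9 = 41
w_4 = 2*41 + 12 = 94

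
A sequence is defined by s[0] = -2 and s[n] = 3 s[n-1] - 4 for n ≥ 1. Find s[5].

s[1] = 3*(-2) - 4 = -10
s[2] = 3*(-10) - 4 = -34
s[3] = 3*(-34) - 4 = -106
s[4] = 3*(-106) - 4 = -322
s[5] = 3*(-322) - 4 = -970

-970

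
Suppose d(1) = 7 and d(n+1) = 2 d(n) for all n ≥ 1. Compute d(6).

224

d(2) = 2*7 = 14
d(3) = 2*14 = 28
d(4) = 2*28 = 56
d(5) = 2*56 = 112
d(6) = 2*112 = 224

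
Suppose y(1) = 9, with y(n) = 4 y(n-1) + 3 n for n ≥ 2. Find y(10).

y(2) = 4*9 + 6 = 42
y(3) = 4*42 + 9 = 177
y(4) = 4*177 + 12 = 720
y(5) = 4*720 + 15 = 2895
y(6) = 4*2895 + 18 = 11598
y(7) = 4*11598 + 21 = 46413
y(8) = 4*46413 + 24 = 185676
y(9) = 4*185676 + 27 = 742731
y(10) = 4*742731 + 30 = 2970954

2970954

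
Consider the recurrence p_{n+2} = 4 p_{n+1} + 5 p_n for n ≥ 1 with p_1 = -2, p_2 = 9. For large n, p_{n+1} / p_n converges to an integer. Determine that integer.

The characteristic equation is r^2 - 4r - 5 = 0, which factors as (r - 5)(r + 1) = 0.
So the roots are 5 and -1. Since |5| > |-1| and the coefficient of 5^n is non-zero, the ratio tends to 5.

5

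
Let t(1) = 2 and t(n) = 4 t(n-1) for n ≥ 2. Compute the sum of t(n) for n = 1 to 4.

t(2) = 4(2) = 8
t(3) = 4(8) = 32
t(4) = 4(32) = 128
Sum = 2 + 8 + 32 + 128 = 170

170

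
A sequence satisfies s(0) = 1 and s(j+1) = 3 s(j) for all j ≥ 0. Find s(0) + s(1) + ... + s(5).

s(1) = 3*1 = 3
s(2) = 3*3 = 9
s(3) = 3*9 = 27
s(4) = 3*27 = 81
s(5) = 3*81 = 243
Sum = 1 + 3 + 9 + 27 + 81 + 243 = 364

364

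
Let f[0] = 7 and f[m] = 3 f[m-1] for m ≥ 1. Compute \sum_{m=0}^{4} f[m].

f[1] = 3*7 = 21
f[2] = 3*21 = 63
f[3] = 3*63 = 189
f[4] = 3*189 = 567
Sum = 7 + 21 + 63 + 189 + 567 = 847

847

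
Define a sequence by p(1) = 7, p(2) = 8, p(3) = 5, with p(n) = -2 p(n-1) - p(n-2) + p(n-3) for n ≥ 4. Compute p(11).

-247

p(4) = -2(5) - 8 + 7 = -11
p(5) = -2(-11) - 5 + 8 = 25
p(6) = -2(25) - (-11) + 5 = -34
p(7) = -2(-34) - 25 + (-11) = 32
p(8) = -2(32) - (-34) + 25 = -5
p(9) = -2(-5) - 32 + (-34) = -56
p(10) = -2(-56) - (-5) + 32 = 149
p(11) = -2(149) - (-56) + (-5) = -247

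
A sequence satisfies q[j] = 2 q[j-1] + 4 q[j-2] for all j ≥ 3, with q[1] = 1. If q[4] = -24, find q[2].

Let q[2] = w.
q[3] = 4 + 2w
q[4] = 8 + 8w
So 8 + 8w = -24, giving w = -4.

-4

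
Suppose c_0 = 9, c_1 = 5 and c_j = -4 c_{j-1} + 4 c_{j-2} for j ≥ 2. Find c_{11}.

c_2 = -4(5) + 4(9) = 16
c_3 = -4(16) + 4(5) = -44
c_4 = -4(-44) + 4(16) = 240
c_5 = -4(240) + 4(-44) = -1136
c_6 = -4(-1136) + 4(240) = 5504
c_7 = -4(5504) + 4(-1136) = -26560
c_8 = -4(-26560) + 4(5504) = 128256
c_9 = -4(128256) + 4(-26560) = -619264
c_{10} = -4(-619264) + 4(128256) = 2990080
c_{11} = -4(2990080) + 4(-619264) = -14437376

-14437376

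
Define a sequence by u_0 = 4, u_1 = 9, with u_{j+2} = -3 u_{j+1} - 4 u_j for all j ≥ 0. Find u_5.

u_2 = -3·9 - 4·4 = -43
u_3 = -3·(-43) - 4·9 = 93
u_4 = -3·93 - 4·(-43) = -107
u_5 = -3·(-107) - 4·93 = -51

-51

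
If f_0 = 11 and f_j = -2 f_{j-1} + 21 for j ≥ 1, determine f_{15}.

-131065

The fixed point is 21/(1 + 2) = 7, so f_j - 7 = -2(f_{j-1} - 7).
Hence f_j = 4·(-2)^j + 7.
f_{15} = 4·(-2)^{15} + 7 = 4·-32768 + 7 = -131065.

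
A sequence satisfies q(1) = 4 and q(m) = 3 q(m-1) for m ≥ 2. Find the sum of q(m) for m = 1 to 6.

q(2) = 3(4) = 12
q(3) = 3(12) = 36
q(4) = 3(36) = 108
q(5) = 3(108) = 324
q(6) = 3(324) = 972
Sum = 4 + 12 + 36 + 108 + 324 + 972 = 1456

1456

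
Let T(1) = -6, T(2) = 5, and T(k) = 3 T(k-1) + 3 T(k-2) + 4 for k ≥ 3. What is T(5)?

73

T(3) = 3·5 + 3·(-6) + 4 = 1
T(4) = 3·1 + 3·5 + 4 = 22
T(5) = 3·22 + 3·1 + 4 = 73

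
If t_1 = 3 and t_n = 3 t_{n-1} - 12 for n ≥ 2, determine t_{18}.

The fixed point is -12/(1 - 3) = 6, so t_n - 6 = 3(t_{n-1} - 6).
Hence t_n = -3·3^{n-1} + 6.
t_{18} = -3·3^{17} + 6 = -3·129140163 + 6 = -387420483.

-387420483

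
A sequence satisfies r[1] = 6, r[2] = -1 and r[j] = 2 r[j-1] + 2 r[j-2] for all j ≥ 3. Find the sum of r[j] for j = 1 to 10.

r[3] = 2(-1) + 2(6) = 10
r[4] = 2(10) + 2(-1) = 18
r[5] = 2(18) + 2(10) = 56
r[6] = 2(56) + 2(18) = 148
r[7] = 2(148) + 2(56) = 408
r[8] = 2(408) + 2(148) = 1112
r[9] = 2(1112) + 2(408) = 3040
r[10] = 2(3040) + 2(1112) = 8304
Sum = 6 + (-1) + 10 + 18 + 56 + 148 + 408 + 1112 + 3040 + 8304 = 13101

13101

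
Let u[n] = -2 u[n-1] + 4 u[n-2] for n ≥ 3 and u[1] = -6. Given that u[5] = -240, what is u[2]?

Let u[2] = w.
u[3] = -24 - 2w
u[4] = 48 + 8w
u[5] = -192 - 24w
So -192 - 24w = -240, giving w = 2.

2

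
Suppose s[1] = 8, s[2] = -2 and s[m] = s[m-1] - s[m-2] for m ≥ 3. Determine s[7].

s[3] = (-2) - 8 = -10
s[4] = (-10) - (-2) = -8
s[5] = (-8) - (-10) = 2
s[6] = 2 - (-8) = 10
s[7] = 10 - 2 = 8

8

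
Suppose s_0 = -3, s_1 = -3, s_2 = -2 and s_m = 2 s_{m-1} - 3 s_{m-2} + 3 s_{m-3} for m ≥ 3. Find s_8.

-29

s_3 = 2*(-2) - 3*(-3) + 3*(-3) = -4
s_4 = 2*(-4) - 3*(-2) + 3*(-3) = -11
s_5 = 2*(-11) - 3*(-4) + 3*(-2) = -16
s_6 = 2*(-16) - 3*(-11) + 3*(-4) = -11
s_7 = 2*(-11) - 3*(-16) + 3*(-11) = -7
s_8 = 2*(-7) - 3*(-11) + 3*(-16) = -29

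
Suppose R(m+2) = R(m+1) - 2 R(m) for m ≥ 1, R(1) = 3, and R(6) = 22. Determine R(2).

Let R(2) = v.
R(3) = -6 + v
R(4) = -6 - v
R(5) = 6 - 3v
R(6) = 18 - v
So 18 - v = 22, giving v = -4.

-4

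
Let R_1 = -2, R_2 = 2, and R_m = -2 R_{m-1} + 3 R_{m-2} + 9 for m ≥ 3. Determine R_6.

116

R_3 = -2·2 + 3·(-2) + 9 = -1
R_4 = -2·(-1) + 3·2 + 9 = 17
R_5 = -2·17 + 3·(-1) + 9 = -28
R_6 = -2·(-28) + 3·17 + 9 = 116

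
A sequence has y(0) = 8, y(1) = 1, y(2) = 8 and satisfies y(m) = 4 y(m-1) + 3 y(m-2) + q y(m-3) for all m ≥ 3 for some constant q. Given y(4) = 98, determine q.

-2

y(3) = 35 + 8q
y(4) = 164 + 33q
So 164 + 33q = 98, giving q = -2.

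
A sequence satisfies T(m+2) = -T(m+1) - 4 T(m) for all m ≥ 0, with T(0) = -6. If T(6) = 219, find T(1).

Let T(1) = z.
T(2) = 24 - z
T(3) = -24 - 3z
T(4) = -72 + 7z
T(5) = 168 + 5z
T(6) = 120 - 33z
So 120 - 33z = 219, giving z = -3.

-3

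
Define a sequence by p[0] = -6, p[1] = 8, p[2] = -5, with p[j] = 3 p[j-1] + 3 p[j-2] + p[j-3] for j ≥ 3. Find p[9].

p[3] = 3·(-5) + 3·8 + (-6) = 3
p[4] = 3·3 + 3·(-5) + 8 = 2
p[5] = 3·2 + 3·3 + (-5) = 10
p[6] = 3·10 + 3·2 + 3 = 39
p[7] = 3·39 + 3·10 + 2 = 149
p[8] = 3·149 + 3·39 + 10 = 574
p[9] = 3·574 + 3·149 + 39 = 2208

2208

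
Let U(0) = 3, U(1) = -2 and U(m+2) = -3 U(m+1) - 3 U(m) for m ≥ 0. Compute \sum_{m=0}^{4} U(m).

U(2) = -3(-2) - 3(3) = -3
U(3) = -3(-3) - 3(-2) = 15
U(4) = -3(15) - 3(-3) = -36
Sum = 3 + (-2) + (-3) + 15 + (-36) = -23

-23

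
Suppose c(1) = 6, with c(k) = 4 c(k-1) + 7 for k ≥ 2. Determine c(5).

2131

c(2) = 4(6) + 7 = 31
c(3) = 4(31) + 7 = 131
c(4) = 4(131) + 7 = 531
c(5) = 4(531) + 7 = 2131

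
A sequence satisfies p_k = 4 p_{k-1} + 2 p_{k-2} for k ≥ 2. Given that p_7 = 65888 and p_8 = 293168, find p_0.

3

Rearranging, p_{k-2} = (p_k - 4 p_{k-1}) / 2.
p_6 = (293168 - 4*65888) / 2 = 29616/2 = 14808
p_5 = (65888 - 4*14808) / 2 = 6656/2 = 3328
p_4 = (14808 - 4*3328) / 2 = 1496/2 = 748
p_3 = (3328 - 4*748) / 2 = 336/2 = 168
p_2 = (748 - 4*168) / 2 = 76/2 = 38
p_1 = (168 - 4*38) / 2 = 16/2 = 8
p_0 = (38 - 4*8) / 2 = 6/2 = 3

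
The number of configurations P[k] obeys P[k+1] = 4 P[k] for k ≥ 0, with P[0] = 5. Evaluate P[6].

20480

P[1] = 4(5) = 20
P[2] = 4(20) = 80
P[3] = 4(80) = 320
P[4] = 4(320) = 1280
P[5] = 4(1280) = 5120
P[6] = 4(5120) = 20480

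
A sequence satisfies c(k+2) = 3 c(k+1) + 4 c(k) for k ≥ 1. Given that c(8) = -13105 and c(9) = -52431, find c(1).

-3

Rearranging, c(k-2) = (c(k) - 3 c(k-1)) / 4.
c(7) = (-52431 - 3*(-13105)) / 4 = -13116/4 = -3279
c(6) = (-13105 - 3*(-3279)) / 4 = -3268/4 = -817
c(5) = (-3279 - 3*(-817)) / 4 = -828/4 = -207
c(4) = (-817 - 3*(-207)) / 4 = -196/4 = -49
c(3) = (-207 - 3*(-49)) / 4 = -60/4 = -15
c(2) = (-49 - 3*(-15)) / 4 = -4/4 = -1
c(1) = (-15 - 3*(-1)) / 4 = -12/4 = -3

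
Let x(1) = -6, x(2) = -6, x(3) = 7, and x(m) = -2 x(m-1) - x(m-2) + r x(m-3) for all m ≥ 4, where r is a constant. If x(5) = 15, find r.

x(4) = -8 - 6r
x(5) = 9 + 6r
So 9 + 6r = 15, giving r = 1.

1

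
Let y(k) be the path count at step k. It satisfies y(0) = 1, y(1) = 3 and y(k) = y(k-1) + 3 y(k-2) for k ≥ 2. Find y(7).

411

y(2) = 3 + 3*1 = 6
y(3) = 6 + 3*3 = 15
y(4) = 15 + 3*6 = 33
y(5) = 33 + 3*15 = 78
y(6) = 78 + 3*33 = 177
y(7) = 177 + 3*78 = 411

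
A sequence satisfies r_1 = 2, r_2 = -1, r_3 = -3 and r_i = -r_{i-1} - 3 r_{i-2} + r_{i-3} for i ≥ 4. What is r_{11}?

r_4 = -(-3) - 3(-1) + 2 = 8
r_5 = -8 - 3(-3) + (-1) = 0
r_6 = -0 - 3(8) + (-3) = -27
r_7 = -(-27) - 3(0) + 8 = 35
r_8 = -35 - 3(-27) + 0 = 46
r_9 = -46 - 3(35) + (-27) = -178
r_{10} = -(-178) - 3(46) + 35 = 75
r_{11} = -75 - 3(-178) + 46 = 505

505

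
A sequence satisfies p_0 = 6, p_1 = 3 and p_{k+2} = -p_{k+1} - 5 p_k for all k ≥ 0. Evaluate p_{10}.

5187

p_2 = -3 - 5(6) = -33
p_3 = -(-33) - 5(3) = 18
p_4 = -18 - 5(-33) = 147
p_5 = -147 - 5(18) = -237
p_6 = -(-237) - 5(147) = -498
p_7 = -(-498) - 5(-237) = 1683
p_8 = -1683 - 5(-498) = 807
p_9 = -807 - 5(1683) = -9222
p_{10} = -(-9222) - 5(807) = 5187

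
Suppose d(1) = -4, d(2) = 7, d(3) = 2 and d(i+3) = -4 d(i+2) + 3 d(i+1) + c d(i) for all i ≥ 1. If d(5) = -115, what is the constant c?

d(4) = 13 - 4c
d(5) = -46 + 23c
So -46 + 23c = -115, giving c = -3.

-3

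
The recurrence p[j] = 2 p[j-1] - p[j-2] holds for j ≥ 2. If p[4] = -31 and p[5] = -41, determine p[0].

9

Rearranging, p[j-2] = -(p[j] - 2 p[j-1]).
p[3] = -(-41 - 2·(-31)) = -21
p[2] = -(-31 - 2·(-21)) = -11
p[1] = -(-21 - 2·(-11)) = -1
p[0] = -(-11 - 2·(-1)) = 9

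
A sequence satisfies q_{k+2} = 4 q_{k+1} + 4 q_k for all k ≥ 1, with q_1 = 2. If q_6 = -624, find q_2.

Let q_2 = x.
q_3 = 8 + 4x
q_4 = 32 + 20x
q_5 = 160 + 96x
q_6 = 768 + 464x
So 768 + 464x = -624, giving x = -3.

-3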